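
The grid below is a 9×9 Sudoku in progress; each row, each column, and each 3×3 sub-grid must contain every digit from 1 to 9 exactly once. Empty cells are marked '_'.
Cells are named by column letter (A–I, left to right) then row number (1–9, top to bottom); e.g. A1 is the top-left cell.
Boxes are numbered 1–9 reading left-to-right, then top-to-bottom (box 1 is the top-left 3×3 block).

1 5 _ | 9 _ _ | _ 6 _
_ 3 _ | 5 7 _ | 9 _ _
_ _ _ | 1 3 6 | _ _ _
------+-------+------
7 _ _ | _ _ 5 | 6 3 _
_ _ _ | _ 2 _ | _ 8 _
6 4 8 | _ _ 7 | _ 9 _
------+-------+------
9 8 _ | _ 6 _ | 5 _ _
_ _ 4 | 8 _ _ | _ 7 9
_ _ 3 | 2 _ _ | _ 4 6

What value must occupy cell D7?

Cell D7 itself could take any of {3, 4, 7} by direct elimination.
Consider where 7 can go in box 8.
F7 is out (column F already has a 7).
E8 is out (row 8 already has a 7).
F8 is out (row 8 already has a 7).
E9 is out (column E already has a 7).
F9 is out (column F already has a 7).
So the only cell in box 8 that can hold 7 is D7.
Therefore D7 = 7.

7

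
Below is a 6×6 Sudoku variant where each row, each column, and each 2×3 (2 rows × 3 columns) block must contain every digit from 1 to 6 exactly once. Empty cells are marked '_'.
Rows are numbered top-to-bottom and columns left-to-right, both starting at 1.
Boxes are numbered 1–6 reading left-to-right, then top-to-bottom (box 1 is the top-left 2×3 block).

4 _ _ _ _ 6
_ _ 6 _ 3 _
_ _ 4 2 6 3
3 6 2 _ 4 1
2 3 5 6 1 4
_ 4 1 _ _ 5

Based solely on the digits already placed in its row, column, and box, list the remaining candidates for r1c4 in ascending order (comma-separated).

1,5

Row 1 already contains {4, 6}.
Column 4 already contains {2, 6}.
Its 2×3 block (box 2) already contains {3, 6}.
Removing those from 1–6 leaves {1, 5} as the candidates for r1c4.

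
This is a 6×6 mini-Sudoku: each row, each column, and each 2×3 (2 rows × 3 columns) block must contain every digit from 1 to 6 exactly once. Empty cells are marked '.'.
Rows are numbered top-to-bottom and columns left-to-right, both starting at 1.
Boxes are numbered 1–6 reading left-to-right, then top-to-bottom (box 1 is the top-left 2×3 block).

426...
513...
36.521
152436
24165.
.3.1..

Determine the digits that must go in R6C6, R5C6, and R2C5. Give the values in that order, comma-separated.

For R6C6:
  Consider where 2 can go in box 6.
  R5C6 is out (row 5 already has a 2).
  R6C5 is out (column 5 already has a 2).
  So the only cell in box 6 that can hold 2 is R6C6.
  So R6C6 = 2.
For R5C6:
  Row 5 already contains {1, 2, 4, 5, 6}.
  Column 6 already contains {1, 6}.
  Its 2×3 block (box 6) already contains {1, 5, 6}.
  The only value from 1–6 not eliminated is 3, so R5C6 = 3.
For R2C5:
  Consider where 6 can go in row 2.
  R2C4 is out (column 4 already has a 6).
  R2C6 is out (column 6 already has a 6).
  So the only cell in row 2 that can hold 6 is R2C5.
  So R2C5 = 6.

2,3,6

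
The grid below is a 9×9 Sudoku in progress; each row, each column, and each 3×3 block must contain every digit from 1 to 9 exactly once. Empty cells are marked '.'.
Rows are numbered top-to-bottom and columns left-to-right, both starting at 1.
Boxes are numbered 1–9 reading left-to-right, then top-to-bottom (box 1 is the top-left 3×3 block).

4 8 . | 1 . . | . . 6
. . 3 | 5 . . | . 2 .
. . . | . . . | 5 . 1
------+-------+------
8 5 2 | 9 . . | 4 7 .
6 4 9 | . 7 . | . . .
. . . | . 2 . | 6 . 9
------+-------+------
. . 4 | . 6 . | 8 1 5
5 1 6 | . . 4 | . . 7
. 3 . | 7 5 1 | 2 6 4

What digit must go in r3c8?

4

Cell r3c8 itself could take any of {3, 4, 8, 9} by direct elimination.
Consider where 4 can go in box 3.
r1c7 is out (row 1 already has a 4).
r1c8 is out (row 1 already has a 4).
r2c7 is out (column 7 already has a 4).
r2c9 is out (column 9 already has a 4).
So the only cell in box 3 that can hold 4 is r3c8.
Therefore r3c8 = 4.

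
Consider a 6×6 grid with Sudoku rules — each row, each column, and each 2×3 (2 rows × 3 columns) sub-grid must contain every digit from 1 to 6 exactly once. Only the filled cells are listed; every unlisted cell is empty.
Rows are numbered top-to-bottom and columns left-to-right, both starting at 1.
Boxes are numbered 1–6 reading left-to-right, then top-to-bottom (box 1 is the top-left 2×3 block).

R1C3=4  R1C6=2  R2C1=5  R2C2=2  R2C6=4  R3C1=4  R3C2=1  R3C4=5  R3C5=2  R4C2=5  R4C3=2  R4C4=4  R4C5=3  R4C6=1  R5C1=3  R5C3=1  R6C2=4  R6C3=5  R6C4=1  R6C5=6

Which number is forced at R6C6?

3

Row 6 already contains {1, 4, 5, 6}.
Column 6 already contains {1, 2, 4}.
Its 2×3 block (box 6) already contains {1, 6}.
The only value from 1–6 not eliminated is 3, so R6C6 = 3.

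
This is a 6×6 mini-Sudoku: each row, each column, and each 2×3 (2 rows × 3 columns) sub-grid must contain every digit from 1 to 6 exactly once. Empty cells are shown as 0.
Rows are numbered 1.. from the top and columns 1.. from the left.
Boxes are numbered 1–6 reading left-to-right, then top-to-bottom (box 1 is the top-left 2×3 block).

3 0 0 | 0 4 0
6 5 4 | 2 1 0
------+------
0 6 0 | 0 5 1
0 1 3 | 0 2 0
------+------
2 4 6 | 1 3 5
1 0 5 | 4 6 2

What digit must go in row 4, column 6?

4

Cell row 4, column 6 itself could take any of {4, 6} by direct elimination.
Consider where 4 can go in box 4.
row 3, column 4 is out (column 4 already has a 4).
row 4, column 4 is out (column 4 already has a 4).
So the only cell in box 4 that can hold 4 is row 4, column 6.
Therefore row 4, column 6 = 4.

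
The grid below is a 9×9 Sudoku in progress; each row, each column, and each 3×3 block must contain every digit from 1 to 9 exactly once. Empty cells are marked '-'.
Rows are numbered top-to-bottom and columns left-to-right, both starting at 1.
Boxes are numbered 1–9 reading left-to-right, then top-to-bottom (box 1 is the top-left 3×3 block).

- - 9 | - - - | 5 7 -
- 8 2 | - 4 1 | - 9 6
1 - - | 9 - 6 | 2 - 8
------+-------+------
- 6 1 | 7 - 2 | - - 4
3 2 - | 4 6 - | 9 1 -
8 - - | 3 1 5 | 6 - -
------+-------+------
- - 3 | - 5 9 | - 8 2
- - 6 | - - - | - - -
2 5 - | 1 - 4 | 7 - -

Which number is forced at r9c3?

Row 9 already contains {1, 2, 4, 5, 7}.
Column 3 already contains {1, 2, 3, 6, 9}.
Its 3×3 block (box 7) already contains {2, 3, 5, 6}.
The only value from 1–9 not eliminated is 8, so r9c3 = 8.

8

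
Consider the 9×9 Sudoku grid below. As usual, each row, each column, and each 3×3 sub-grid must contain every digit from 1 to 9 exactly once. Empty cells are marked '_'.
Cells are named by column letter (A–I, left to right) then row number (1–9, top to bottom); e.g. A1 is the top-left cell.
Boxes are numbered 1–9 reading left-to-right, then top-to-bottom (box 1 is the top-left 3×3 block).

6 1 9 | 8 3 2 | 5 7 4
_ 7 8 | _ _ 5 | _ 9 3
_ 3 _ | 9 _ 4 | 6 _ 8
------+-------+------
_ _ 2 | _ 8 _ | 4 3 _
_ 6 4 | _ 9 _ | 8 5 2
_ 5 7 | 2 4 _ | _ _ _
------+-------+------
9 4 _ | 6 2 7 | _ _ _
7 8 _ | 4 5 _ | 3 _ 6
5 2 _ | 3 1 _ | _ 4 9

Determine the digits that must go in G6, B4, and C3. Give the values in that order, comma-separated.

For G6:
  Consider where 9 can go in box 6.
  I4 is out (column I already has a 9).
  H6 is out (column H already has a 9).
  I6 is out (column I already has a 9).
  So the only cell in box 6 that can hold 9 is G6.
  So G6 = 9.
For B4:
  Row 4 already contains {2, 3, 4, 8}.
  Column B already contains {1, 2, 3, 4, 5, 6, 7, 8}.
  Its 3×3 block (box 4) already contains {2, 4, 5, 6, 7}.
  The only value from 1–9 not eliminated is 9, so B4 = 9.
For C3:
  Row 3 already contains {3, 4, 6, 8, 9}.
  Column C already contains {2, 4, 7, 8, 9}.
  Its 3×3 block (box 1) already contains {1, 3, 6, 7, 8, 9}.
  The only value from 1–9 not eliminated is 5, so C3 = 5.

9,9,5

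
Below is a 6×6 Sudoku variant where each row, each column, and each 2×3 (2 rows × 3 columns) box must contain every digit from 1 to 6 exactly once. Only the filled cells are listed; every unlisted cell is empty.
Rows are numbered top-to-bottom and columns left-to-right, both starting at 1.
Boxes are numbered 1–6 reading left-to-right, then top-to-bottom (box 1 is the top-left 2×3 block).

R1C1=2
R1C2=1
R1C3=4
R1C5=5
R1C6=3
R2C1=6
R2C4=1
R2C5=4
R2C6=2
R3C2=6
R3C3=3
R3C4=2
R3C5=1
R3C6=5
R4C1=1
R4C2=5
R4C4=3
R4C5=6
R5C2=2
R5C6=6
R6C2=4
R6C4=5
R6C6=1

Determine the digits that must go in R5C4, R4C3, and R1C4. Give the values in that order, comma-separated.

For R5C4:
  Row 5 already contains {2, 6}.
  Column 4 already contains {1, 2, 3, 5}.
  Its 2×3 block (box 6) already contains {1, 5, 6}.
  The only value from 1–6 not eliminated is 4, so R5C4 = 4.
For R4C3:
  Row 4 already contains {1, 3, 5, 6}.
  Column 3 already contains {3, 4}.
  Its 2×3 block (box 3) already contains {1, 3, 5, 6}.
  The only value from 1–6 not eliminated is 2, so R4C3 = 2.
For R1C4:
  Row 1 already contains {1, 2, 3, 4, 5}.
  Column 4 already contains {1, 2, 3, 5}.
  Its 2×3 block (box 2) already contains {1, 2, 3, 4, 5}.
  The only value from 1–6 not eliminated is 6, so R1C4 = 6.

4,2,6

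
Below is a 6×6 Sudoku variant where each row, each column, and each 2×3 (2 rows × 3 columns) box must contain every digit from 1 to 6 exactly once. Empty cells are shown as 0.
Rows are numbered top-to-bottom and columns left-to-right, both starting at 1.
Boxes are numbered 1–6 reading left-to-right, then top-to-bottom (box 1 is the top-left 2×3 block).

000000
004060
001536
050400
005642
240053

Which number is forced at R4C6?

Row 4 already contains {4, 5}.
Column 6 already contains {2, 3, 6}.
Its 2×3 block (box 4) already contains {3, 4, 5, 6}.
The only value from 1–6 not eliminated is 1, so R4C6 = 1.

1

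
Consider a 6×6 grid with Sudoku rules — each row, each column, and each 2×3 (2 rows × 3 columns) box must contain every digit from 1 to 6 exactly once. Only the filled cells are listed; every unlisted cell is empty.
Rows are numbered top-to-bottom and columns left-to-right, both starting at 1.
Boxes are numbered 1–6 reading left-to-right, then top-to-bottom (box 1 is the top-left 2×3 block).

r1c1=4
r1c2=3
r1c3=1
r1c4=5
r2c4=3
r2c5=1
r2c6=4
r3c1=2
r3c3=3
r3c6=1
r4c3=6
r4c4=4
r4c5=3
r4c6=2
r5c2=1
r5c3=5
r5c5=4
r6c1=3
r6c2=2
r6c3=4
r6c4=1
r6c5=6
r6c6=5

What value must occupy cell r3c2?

4

Cell r3c2 itself could take any of {4, 5} by direct elimination.
Consider where 4 can go in column 2.
r2c2 is out (row 2 already has a 4).
r4c2 is out (row 4 already has a 4).
So the only cell in column 2 that can hold 4 is r3c2.
Therefore r3c2 = 4.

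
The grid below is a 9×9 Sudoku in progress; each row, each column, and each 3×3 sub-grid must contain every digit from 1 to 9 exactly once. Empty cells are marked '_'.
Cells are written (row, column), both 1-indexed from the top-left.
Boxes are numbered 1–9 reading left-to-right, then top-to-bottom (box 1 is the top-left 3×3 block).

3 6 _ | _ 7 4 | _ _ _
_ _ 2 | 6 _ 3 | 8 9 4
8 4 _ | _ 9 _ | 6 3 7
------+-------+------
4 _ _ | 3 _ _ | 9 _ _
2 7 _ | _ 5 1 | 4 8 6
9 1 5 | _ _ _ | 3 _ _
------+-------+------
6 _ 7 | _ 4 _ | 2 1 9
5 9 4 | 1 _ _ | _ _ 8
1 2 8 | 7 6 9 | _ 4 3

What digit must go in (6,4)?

4

Cell (6,4) itself could take any of {2, 4, 8} by direct elimination.
Consider where 4 can go in column 4.
(1,4) is out (row 1 already has a 4).
(3,4) is out (row 3 already has a 4).
(5,4) is out (row 5 already has a 4).
(7,4) is out (row 7 already has a 4).
So the only cell in column 4 that can hold 4 is (6,4).
Therefore (6,4) = 4.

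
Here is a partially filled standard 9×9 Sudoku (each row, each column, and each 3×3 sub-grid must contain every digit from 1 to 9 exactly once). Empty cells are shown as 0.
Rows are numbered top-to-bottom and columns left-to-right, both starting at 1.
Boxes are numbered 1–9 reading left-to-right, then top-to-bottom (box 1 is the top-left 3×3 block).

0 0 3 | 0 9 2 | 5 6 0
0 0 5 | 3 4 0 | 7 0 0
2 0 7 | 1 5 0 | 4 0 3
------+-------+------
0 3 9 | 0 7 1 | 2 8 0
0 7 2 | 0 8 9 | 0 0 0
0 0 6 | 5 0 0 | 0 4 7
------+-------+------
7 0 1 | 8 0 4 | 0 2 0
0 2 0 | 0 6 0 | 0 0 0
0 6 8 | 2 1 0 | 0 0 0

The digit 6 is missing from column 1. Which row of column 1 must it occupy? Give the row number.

2

Consider where 6 can go in column 1.
R1C1 is out (row 1 already has a 6). R4C1 is out (box 4 already has a 6). R5C1 is out (box 4 already has a 6). R6C1 is out (row 6 already has a 6). The remaining empty cells in column 1 are similarly blocked.
So the only cell in column 1 that can hold 6 is R2C1.
That is row 2.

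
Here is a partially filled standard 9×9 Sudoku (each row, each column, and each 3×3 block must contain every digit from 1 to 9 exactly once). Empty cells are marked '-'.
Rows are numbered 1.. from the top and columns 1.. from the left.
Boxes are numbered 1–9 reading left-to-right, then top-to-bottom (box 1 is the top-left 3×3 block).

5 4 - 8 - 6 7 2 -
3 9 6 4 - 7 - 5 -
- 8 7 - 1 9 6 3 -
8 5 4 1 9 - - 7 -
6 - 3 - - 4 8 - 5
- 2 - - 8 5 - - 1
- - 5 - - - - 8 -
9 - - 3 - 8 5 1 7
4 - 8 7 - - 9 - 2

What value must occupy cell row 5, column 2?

Cell row 5, column 2 itself could take any of {1, 7} by direct elimination.
Consider where 1 can go in box 4.
row 6, column 1 is out (row 6 already has a 1).
row 6, column 3 is out (row 6 already has a 1).
So the only cell in box 4 that can hold 1 is row 5, column 2.
Therefore row 5, column 2 = 1.

1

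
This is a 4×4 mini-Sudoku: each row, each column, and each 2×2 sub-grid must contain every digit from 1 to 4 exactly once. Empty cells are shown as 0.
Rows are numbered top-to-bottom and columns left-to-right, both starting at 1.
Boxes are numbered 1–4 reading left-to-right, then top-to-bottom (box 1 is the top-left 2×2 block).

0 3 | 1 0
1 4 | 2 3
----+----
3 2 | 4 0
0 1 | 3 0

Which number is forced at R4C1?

4

Row 4 already contains {1, 3}.
Column 1 already contains {1, 3}.
Its 2×2 block (box 3) already contains {1, 2, 3}.
The only value from 1–4 not eliminated is 4, so R4C1 = 4.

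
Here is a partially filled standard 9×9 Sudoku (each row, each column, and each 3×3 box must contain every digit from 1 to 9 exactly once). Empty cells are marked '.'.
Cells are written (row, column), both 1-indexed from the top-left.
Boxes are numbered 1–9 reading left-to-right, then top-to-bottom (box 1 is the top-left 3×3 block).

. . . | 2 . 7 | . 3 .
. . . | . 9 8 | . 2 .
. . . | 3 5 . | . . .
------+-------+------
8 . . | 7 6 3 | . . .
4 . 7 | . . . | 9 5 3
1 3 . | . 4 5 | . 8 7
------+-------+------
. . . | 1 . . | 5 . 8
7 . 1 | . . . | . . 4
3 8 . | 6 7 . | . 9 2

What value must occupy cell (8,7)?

Cell (8,7) itself could take any of {3, 6} by direct elimination.
Consider where 3 can go in box 9.
(7,8) is out (column 8 already has a 3).
(8,8) is out (column 8 already has a 3).
(9,7) is out (row 9 already has a 3).
So the only cell in box 9 that can hold 3 is (8,7).
Therefore (8,7) = 3.

3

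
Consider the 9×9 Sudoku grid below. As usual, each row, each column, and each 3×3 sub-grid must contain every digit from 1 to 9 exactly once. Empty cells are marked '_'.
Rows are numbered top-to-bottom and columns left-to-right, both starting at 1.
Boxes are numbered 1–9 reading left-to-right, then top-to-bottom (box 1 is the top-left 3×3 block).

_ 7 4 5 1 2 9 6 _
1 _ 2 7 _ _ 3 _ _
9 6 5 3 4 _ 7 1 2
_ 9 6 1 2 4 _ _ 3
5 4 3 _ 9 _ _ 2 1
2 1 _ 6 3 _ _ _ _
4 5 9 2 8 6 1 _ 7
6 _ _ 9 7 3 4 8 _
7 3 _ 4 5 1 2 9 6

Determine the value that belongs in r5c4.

Row 5 already contains {1, 2, 3, 4, 5, 9}.
Column 4 already contains {1, 2, 3, 4, 5, 6, 7, 9}.
Its 3×3 block (box 5) already contains {1, 2, 3, 4, 6, 9}.
The only value from 1–9 not eliminated is 8, so r5c4 = 8.

8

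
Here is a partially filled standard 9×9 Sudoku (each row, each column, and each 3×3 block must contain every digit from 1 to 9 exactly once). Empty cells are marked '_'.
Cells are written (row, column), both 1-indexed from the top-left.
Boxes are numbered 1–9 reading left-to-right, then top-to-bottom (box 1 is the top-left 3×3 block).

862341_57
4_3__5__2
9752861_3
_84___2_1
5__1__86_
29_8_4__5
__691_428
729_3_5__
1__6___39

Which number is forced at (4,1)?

Cell (4,1) itself could take any of {3, 6} by direct elimination.
Consider where 6 can go in column 1.
(7,1) is out (row 7 already has a 6).
So the only cell in column 1 that can hold 6 is (4,1).
Therefore (4,1) = 6.

6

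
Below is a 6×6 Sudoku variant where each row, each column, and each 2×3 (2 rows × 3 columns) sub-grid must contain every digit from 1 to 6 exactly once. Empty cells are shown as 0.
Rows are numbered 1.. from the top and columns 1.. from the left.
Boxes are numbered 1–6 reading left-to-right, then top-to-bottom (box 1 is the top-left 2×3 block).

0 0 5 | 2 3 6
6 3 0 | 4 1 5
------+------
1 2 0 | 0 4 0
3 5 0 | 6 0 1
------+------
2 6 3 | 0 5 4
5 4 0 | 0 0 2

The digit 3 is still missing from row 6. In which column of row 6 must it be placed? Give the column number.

Consider where 3 can go in row 6.
row 6, column 3 is out (column 3 already has a 3).
row 6, column 5 is out (column 5 already has a 3).
So the only cell in row 6 that can hold 3 is row 6, column 4.
That is column 4.

4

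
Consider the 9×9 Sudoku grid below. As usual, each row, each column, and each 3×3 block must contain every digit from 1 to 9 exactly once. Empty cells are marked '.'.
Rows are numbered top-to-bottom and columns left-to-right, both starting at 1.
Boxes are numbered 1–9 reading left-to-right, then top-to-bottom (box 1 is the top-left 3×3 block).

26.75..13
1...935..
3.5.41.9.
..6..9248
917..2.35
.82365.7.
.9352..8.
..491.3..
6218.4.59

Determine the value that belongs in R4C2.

Cell R4C2 itself could take any of {3, 5} by direct elimination.
Consider where 3 can go in box 4.
R4C1 is out (column 1 already has a 3).
R6C1 is out (row 6 already has a 3).
So the only cell in box 4 that can hold 3 is R4C2.
Therefore R4C2 = 3.

3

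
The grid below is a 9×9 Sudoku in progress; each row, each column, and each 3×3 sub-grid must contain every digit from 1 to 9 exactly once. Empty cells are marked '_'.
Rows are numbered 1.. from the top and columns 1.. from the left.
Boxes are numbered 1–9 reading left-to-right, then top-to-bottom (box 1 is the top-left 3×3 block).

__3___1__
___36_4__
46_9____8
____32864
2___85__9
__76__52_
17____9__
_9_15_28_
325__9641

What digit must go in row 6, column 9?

Row 6 already contains {2, 5, 6, 7}.
Column 9 already contains {1, 4, 8, 9}.
Its 3×3 block (box 6) already contains {2, 4, 5, 6, 8, 9}.
The only value from 1–9 not eliminated is 3, so row 6, column 9 = 3.

3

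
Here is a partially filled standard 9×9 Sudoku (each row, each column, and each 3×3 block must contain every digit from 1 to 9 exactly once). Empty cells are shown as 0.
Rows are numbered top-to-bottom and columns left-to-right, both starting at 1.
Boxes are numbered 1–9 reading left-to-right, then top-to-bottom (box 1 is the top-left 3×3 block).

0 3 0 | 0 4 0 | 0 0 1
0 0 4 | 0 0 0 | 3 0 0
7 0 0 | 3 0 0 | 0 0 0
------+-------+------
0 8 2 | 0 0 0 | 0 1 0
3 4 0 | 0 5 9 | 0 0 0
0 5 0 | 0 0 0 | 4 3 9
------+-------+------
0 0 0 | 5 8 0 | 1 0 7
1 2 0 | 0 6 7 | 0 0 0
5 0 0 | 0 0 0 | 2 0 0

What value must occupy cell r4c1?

9

Cell r4c1 itself could take any of {6, 9} by direct elimination.
Consider where 9 can go in box 4.
r5c3 is out (row 5 already has a 9).
r6c1 is out (row 6 already has a 9).
r6c3 is out (row 6 already has a 9).
So the only cell in box 4 that can hold 9 is r4c1.
Therefore r4c1 = 9.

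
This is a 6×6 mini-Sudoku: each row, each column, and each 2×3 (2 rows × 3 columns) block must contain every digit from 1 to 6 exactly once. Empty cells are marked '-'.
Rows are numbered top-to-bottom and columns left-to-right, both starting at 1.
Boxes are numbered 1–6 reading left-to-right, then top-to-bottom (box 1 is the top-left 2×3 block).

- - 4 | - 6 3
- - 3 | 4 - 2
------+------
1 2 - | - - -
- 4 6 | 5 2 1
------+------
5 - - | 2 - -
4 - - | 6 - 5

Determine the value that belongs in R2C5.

Cell R2C5 itself could take any of {1, 5} by direct elimination.
Consider where 5 can go in column 5.
R3C5 is out (box 4 already has a 5).
R5C5 is out (row 5 already has a 5).
R6C5 is out (row 6 already has a 5).
So the only cell in column 5 that can hold 5 is R2C5.
Therefore R2C5 = 5.

5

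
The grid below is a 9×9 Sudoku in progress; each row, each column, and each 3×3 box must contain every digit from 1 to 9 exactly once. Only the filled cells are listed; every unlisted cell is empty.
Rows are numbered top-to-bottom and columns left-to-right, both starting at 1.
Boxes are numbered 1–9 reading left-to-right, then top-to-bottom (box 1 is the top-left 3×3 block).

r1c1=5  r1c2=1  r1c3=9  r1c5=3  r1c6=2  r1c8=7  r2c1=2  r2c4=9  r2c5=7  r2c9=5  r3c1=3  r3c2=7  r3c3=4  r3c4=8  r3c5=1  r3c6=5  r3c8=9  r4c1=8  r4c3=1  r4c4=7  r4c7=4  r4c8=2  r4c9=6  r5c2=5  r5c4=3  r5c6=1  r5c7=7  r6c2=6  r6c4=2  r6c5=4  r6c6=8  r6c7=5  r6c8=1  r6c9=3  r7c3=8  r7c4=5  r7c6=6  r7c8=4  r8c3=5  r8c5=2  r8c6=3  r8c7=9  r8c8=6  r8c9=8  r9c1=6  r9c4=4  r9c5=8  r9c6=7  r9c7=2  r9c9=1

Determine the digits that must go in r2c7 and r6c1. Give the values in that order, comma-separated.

1,9

For r2c7:
  Consider where 1 can go in box 3.
  r1c7 is out (row 1 already has a 1).
  r1c9 is out (row 1 already has a 1).
  r2c8 is out (column 8 already has a 1).
  r3c7 is out (row 3 already has a 1).
  r3c9 is out (row 3 already has a 1).
  So the only cell in box 3 that can hold 1 is r2c7.
  So r2c7 = 1.
For r6c1:
  Consider where 9 can go in row 6.
  r6c3 is out (column 3 already has a 9).
  So the only cell in row 6 that can hold 9 is r6c1.
  So r6c1 = 9.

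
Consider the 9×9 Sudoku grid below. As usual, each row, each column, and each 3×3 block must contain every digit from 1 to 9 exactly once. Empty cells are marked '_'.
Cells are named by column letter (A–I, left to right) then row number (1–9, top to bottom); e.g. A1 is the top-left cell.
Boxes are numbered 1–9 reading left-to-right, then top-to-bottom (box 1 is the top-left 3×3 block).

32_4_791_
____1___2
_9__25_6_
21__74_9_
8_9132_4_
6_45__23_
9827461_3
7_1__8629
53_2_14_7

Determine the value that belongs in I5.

6

Cell I5 itself could take any of {5, 6} by direct elimination.
Consider where 6 can go in row 5.
B5 is out (box 4 already has a 6).
G5 is out (column G already has a 6).
So the only cell in row 5 that can hold 6 is I5.
Therefore I5 = 6.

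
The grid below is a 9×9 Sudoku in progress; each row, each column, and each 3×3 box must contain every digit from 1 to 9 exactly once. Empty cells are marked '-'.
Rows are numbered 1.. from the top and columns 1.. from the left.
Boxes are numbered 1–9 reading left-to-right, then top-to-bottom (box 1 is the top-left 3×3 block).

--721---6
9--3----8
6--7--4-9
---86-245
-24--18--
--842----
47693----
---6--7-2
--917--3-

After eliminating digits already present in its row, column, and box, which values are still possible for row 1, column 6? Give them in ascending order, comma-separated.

Row 1 already contains {1, 2, 6, 7}.
Column 6 already contains {1}.
Its 3×3 block (box 2) already contains {1, 2, 3, 7}.
Removing those from 1–9 leaves {4, 5, 8, 9} as the candidates for row 1, column 6.

4,5,8,9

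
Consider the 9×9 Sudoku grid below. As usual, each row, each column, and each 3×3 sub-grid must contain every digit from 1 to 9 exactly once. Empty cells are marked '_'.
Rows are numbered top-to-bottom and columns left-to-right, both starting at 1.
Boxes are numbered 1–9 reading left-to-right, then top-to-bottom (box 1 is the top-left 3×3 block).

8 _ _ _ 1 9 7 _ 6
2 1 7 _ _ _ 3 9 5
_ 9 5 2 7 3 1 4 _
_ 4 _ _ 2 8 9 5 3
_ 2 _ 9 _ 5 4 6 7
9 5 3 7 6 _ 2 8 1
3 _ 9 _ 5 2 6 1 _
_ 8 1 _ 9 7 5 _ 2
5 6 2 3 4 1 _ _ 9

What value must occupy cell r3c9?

8

Row 3 already contains {1, 2, 3, 4, 5, 7, 9}.
Column 9 already contains {1, 2, 3, 5, 6, 7, 9}.
Its 3×3 block (box 3) already contains {1, 3, 4, 5, 6, 7, 9}.
The only value from 1–9 not eliminated is 8, so r3c9 = 8.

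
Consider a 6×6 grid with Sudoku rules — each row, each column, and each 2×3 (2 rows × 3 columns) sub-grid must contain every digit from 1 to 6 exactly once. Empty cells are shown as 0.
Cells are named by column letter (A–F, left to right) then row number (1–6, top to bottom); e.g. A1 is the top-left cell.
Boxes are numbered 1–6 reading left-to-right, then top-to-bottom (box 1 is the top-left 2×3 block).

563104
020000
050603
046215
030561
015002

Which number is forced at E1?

2

Row 1 already contains {1, 3, 4, 5, 6}.
Column E already contains {1, 6}.
Its 2×3 block (box 2) already contains {1, 4}.
The only value from 1–6 not eliminated is 2, so E1 = 2.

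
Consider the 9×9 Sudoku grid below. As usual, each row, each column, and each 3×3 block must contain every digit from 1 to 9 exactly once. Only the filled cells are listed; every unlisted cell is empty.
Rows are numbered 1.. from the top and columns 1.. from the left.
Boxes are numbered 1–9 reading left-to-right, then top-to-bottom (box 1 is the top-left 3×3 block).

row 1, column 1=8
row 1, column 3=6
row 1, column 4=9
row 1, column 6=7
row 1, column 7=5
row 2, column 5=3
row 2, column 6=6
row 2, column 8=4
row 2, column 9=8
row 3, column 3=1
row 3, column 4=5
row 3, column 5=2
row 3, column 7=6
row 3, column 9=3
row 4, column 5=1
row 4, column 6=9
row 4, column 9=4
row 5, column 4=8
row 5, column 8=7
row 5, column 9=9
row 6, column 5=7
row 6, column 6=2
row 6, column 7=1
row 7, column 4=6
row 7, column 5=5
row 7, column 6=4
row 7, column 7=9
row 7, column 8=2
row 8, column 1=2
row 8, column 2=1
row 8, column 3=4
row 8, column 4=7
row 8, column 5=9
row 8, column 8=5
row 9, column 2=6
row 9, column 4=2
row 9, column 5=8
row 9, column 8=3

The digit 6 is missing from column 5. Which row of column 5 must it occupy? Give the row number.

5

Consider where 6 can go in column 5.
row 1, column 5 is out (row 1 already has a 6).
So the only cell in column 5 that can hold 6 is row 5, column 5.
That is row 5.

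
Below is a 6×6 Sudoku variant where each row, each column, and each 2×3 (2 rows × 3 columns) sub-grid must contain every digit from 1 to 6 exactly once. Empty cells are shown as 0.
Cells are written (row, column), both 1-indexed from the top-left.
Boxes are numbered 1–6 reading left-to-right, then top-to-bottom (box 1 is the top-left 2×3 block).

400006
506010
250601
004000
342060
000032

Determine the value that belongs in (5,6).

5

Row 5 already contains {2, 3, 4, 6}.
Column 6 already contains {1, 2, 6}.
Its 2×3 block (box 6) already contains {2, 3, 6}.
The only value from 1–6 not eliminated is 5, so (5,6) = 5.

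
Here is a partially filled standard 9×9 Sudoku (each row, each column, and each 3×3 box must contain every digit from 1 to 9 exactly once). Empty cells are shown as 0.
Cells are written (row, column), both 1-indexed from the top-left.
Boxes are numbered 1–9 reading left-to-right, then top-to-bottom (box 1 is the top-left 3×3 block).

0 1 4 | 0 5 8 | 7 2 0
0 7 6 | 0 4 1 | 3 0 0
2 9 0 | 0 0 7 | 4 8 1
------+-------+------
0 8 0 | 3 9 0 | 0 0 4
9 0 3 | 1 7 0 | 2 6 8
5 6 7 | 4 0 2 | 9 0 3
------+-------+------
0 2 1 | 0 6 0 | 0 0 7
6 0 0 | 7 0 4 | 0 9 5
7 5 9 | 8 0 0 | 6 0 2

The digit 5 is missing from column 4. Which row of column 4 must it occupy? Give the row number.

Consider where 5 can go in column 4.
(1,4) is out (row 1 already has a 5).
(2,4) is out (box 2 already has a 5).
(3,4) is out (box 2 already has a 5).
So the only cell in column 4 that can hold 5 is (7,4).
That is row 7.

7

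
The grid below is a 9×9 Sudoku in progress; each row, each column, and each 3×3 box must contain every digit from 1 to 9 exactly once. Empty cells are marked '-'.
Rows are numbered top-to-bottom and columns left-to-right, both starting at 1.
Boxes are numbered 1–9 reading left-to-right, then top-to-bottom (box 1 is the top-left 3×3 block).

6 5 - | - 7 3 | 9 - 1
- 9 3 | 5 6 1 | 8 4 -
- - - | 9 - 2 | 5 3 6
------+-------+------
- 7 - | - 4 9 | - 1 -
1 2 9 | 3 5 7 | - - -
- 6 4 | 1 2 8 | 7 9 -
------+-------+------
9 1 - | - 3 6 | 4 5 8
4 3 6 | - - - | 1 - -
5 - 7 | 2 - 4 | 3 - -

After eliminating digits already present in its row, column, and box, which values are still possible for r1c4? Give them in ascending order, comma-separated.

Row 1 already contains {1, 3, 5, 6, 7, 9}.
Column 4 already contains {1, 2, 3, 5, 9}.
Its 3×3 block (box 2) already contains {1, 2, 3, 5, 6, 7, 9}.
Removing those from 1–9 leaves {4, 8} as the candidates for r1c4.

4,8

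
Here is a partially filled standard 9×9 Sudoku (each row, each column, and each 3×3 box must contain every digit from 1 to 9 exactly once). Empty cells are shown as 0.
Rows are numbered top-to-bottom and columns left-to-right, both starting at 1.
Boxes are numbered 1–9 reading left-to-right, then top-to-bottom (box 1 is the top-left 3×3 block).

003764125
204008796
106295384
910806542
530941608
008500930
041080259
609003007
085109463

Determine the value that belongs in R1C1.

8

Row 1 already contains {1, 2, 3, 4, 5, 6, 7}.
Column 1 already contains {1, 2, 5, 6, 9}.
Its 3×3 block (box 1) already contains {1, 2, 3, 4, 6}.
The only value from 1–9 not eliminated is 8, so R1C1 = 8.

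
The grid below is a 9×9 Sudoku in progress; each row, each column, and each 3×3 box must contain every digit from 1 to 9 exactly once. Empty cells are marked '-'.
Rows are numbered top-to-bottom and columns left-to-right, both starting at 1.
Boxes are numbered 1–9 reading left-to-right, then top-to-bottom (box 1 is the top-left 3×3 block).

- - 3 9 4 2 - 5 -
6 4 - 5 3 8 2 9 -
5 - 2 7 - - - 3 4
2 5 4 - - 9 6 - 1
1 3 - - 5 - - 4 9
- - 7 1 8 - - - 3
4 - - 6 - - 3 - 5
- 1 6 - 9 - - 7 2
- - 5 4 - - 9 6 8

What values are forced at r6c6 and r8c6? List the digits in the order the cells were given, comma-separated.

4,5

For r6c6:
  Consider where 4 can go in column 6.
  r3c6 is out (row 3 already has a 4).
  r5c6 is out (row 5 already has a 4).
  r7c6 is out (row 7 already has a 4).
  r8c6 is out (box 8 already has a 4).
  r9c6 is out (row 9 already has a 4).
  So the only cell in column 6 that can hold 4 is r6c6.
  So r6c6 = 4.
For r8c6:
  Consider where 5 can go in box 8.
  r7c5 is out (row 7 already has a 5).
  r7c6 is out (row 7 already has a 5).
  r8c4 is out (column 4 already has a 5).
  r9c5 is out (row 9 already has a 5).
  r9c6 is out (row 9 already has a 5).
  So the only cell in box 8 that can hold 5 is r8c6.
  So r8c6 = 5.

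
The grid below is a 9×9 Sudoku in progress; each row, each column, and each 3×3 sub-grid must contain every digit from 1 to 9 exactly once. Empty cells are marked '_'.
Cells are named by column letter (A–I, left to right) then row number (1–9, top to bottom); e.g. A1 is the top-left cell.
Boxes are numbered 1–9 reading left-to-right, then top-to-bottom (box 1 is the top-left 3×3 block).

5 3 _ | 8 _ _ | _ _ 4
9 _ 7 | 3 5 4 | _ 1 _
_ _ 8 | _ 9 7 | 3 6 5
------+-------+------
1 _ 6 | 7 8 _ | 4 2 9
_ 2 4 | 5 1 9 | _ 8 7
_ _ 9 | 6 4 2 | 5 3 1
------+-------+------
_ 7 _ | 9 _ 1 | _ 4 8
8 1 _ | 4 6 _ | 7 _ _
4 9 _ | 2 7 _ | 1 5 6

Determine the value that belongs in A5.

Row 5 already contains {1, 2, 4, 5, 7, 8, 9}.
Column A already contains {1, 4, 5, 8, 9}.
Its 3×3 block (box 4) already contains {1, 2, 4, 6, 9}.
The only value from 1–9 not eliminated is 3, so A5 = 3.

3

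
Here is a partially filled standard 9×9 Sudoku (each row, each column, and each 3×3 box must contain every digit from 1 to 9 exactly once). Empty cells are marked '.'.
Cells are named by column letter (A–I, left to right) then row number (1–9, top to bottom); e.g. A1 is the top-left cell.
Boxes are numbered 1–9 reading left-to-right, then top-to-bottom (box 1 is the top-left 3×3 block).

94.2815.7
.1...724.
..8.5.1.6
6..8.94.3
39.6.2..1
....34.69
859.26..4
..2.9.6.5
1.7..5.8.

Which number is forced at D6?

5

Cell D6 itself could take any of {1, 5, 7} by direct elimination.
Consider where 5 can go in column D.
D2 is out (box 2 already has a 5).
D3 is out (row 3 already has a 5).
D7 is out (row 7 already has a 5).
D8 is out (row 8 already has a 5).
D9 is out (row 9 already has a 5).
So the only cell in column D that can hold 5 is D6.
Therefore D6 = 5.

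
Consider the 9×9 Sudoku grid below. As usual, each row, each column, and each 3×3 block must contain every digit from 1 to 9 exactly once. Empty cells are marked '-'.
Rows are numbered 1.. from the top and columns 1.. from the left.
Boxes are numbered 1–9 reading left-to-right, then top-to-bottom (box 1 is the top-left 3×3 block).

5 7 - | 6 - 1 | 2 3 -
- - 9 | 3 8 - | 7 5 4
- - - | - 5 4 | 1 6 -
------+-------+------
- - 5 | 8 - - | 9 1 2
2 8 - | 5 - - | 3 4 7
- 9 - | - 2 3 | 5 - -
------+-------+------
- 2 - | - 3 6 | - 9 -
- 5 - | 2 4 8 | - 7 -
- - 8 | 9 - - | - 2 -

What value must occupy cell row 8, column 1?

Cell row 8, column 1 itself could take any of {1, 3, 6, 9} by direct elimination.
Consider where 9 can go in box 7.
row 7, column 1 is out (row 7 already has a 9).
row 7, column 3 is out (row 7 already has a 9).
row 8, column 3 is out (column 3 already has a 9).
row 9, column 1 is out (row 9 already has a 9).
row 9, column 2 is out (row 9 already has a 9).
So the only cell in box 7 that can hold 9 is row 8, column 1.
Therefore row 8, column 1 = 9.

9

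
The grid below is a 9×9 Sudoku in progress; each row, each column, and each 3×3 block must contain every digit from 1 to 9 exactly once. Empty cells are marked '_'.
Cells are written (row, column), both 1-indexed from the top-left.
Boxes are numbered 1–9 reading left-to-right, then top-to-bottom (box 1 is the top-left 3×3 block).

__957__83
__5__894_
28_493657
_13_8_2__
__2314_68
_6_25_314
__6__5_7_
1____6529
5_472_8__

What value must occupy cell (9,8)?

3

Row 9 already contains {2, 4, 5, 7, 8}.
Column 8 already contains {1, 2, 4, 5, 6, 7, 8}.
Its 3×3 block (box 9) already contains {2, 5, 7, 8, 9}.
The only value from 1–9 not eliminated is 3, so (9,8) = 3.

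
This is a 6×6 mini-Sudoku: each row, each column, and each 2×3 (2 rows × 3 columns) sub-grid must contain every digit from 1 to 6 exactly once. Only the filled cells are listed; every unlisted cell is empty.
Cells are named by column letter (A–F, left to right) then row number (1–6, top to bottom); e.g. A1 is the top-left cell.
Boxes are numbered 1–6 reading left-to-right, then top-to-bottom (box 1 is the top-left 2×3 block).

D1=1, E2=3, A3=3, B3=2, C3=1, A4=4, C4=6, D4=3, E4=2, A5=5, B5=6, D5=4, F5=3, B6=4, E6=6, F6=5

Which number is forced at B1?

Cell B1 itself could take any of {3, 5} by direct elimination.
Consider where 3 can go in column B.
B2 is out (row 2 already has a 3).
B4 is out (row 4 already has a 3).
So the only cell in column B that can hold 3 is B1.
Therefore B1 = 3.

3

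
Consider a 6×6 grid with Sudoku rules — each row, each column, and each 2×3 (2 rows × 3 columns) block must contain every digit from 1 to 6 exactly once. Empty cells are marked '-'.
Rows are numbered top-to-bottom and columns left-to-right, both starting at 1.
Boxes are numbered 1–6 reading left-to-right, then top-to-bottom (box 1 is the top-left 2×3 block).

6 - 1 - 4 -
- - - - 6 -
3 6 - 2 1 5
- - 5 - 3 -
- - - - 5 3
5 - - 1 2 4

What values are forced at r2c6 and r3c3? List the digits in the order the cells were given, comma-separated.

1,4

For r2c6:
  Consider where 1 can go in column 6.
  r1c6 is out (row 1 already has a 1).
  r4c6 is out (box 4 already has a 1).
  So the only cell in column 6 that can hold 1 is r2c6.
  So r2c6 = 1.
For r3c3:
  Row 3 already contains {1, 2, 3, 5, 6}.
  Column 3 already contains {1, 5}.
  Its 2×3 block (box 3) already contains {3, 5, 6}.
  The only value from 1–6 not eliminated is 4, so r3c3 = 4.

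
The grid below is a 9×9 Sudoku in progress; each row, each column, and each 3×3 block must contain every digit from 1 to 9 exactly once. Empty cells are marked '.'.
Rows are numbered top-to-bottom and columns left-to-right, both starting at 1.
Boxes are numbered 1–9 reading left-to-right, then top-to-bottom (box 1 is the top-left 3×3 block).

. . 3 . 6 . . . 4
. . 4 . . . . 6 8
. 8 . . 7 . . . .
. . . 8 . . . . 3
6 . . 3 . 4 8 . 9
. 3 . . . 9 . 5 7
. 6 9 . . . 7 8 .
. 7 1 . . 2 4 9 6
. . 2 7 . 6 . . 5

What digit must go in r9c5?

9

Cell r9c5 itself could take any of {1, 3, 4, 8, 9} by direct elimination.
Consider where 9 can go in box 8.
r7c4 is out (row 7 already has a 9).
r7c5 is out (row 7 already has a 9).
r7c6 is out (row 7 already has a 9).
r8c4 is out (row 8 already has a 9).
r8c5 is out (row 8 already has a 9).
So the only cell in box 8 that can hold 9 is r9c5.
Therefore r9c5 = 9.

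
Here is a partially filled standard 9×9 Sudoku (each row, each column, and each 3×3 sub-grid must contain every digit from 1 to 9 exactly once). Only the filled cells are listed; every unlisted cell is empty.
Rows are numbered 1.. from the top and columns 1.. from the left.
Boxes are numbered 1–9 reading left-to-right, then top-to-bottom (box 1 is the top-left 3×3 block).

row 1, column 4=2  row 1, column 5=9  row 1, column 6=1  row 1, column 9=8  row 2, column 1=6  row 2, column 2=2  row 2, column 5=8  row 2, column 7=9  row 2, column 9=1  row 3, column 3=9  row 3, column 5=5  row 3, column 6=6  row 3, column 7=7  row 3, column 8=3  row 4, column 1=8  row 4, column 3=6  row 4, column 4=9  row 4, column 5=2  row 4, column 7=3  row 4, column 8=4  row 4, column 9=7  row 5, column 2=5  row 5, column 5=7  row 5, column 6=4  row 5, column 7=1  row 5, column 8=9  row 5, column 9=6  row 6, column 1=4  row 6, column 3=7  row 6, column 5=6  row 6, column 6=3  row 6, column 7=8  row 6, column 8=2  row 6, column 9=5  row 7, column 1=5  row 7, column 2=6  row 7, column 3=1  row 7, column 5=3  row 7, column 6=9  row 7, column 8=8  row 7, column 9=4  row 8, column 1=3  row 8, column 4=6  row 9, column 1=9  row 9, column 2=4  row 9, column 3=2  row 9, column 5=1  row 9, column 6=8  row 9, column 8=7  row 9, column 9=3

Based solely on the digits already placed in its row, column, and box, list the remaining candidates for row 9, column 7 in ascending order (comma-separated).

Row 9 already contains {1, 2, 3, 4, 7, 8, 9}.
Column 7 already contains {1, 3, 7, 8, 9}.
Its 3×3 block (box 9) already contains {3, 4, 7, 8}.
Removing those from 1–9 leaves {5, 6} as the candidates for row 9, column 7.

5,6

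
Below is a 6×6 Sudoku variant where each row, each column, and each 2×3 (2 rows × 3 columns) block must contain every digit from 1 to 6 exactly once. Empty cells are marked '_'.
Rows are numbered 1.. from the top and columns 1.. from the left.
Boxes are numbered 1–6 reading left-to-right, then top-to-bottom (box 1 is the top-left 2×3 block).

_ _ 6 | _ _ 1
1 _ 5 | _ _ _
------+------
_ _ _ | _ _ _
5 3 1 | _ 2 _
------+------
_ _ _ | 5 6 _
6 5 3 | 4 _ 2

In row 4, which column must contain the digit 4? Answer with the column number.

6

Consider where 4 can go in row 4.
row 4, column 4 is out (column 4 already has a 4).
So the only cell in row 4 that can hold 4 is row 4, column 6.
That is column 6.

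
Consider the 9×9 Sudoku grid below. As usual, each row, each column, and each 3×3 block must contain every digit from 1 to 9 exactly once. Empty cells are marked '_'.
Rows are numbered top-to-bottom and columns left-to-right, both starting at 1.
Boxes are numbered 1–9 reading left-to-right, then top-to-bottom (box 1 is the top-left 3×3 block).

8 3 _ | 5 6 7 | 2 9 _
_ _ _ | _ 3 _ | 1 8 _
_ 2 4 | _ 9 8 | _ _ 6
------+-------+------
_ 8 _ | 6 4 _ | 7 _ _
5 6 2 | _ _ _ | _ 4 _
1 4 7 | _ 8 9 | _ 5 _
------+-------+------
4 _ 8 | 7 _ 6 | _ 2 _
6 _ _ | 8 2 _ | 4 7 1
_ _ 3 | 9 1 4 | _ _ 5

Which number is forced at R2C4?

4

Cell R2C4 itself could take any of {2, 4} by direct elimination.
Consider where 4 can go in box 2.
R2C6 is out (column 6 already has a 4).
R3C4 is out (row 3 already has a 4).
So the only cell in box 2 that can hold 4 is R2C4.
Therefore R2C4 = 4.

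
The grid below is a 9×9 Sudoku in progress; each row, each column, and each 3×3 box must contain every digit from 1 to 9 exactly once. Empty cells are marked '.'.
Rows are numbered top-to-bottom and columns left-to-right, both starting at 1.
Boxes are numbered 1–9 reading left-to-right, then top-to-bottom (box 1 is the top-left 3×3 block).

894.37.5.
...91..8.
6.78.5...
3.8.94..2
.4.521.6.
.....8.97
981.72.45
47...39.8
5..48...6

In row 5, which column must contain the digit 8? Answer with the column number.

Consider where 8 can go in row 5.
R5C1 is out (column 1 already has a 8).
R5C3 is out (column 3 already has a 8).
R5C9 is out (column 9 already has a 8).
So the only cell in row 5 that can hold 8 is R5C7.
That is column 7.

7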